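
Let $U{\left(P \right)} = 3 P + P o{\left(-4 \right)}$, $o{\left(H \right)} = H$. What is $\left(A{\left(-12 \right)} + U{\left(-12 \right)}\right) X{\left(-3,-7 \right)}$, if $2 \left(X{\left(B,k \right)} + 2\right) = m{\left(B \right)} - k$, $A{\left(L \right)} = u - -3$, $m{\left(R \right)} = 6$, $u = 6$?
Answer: $\frac{189}{2} \approx 94.5$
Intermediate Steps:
$A{\left(L \right)} = 9$ ($A{\left(L \right)} = 6 - -3 = 6 + 3 = 9$)
$U{\left(P \right)} = - P$ ($U{\left(P \right)} = 3 P + P \left(-4\right) = 3 P - 4 P = - P$)
$X{\left(B,k \right)} = 1 - \frac{k}{2}$ ($X{\left(B,k \right)} = -2 + \frac{6 - k}{2} = -2 - \left(-3 + \frac{k}{2}\right) = 1 - \frac{k}{2}$)
$\left(A{\left(-12 \right)} + U{\left(-12 \right)}\right) X{\left(-3,-7 \right)} = \left(9 - -12\right) \left(1 - - \frac{7}{2}\right) = \left(9 + 12\right) \left(1 + \frac{7}{2}\right) = 21 \cdot \frac{9}{2} = \frac{189}{2}$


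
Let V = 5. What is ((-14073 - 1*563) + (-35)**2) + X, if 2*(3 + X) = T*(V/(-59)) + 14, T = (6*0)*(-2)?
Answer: -13407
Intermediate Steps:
T = 0 (T = 0*(-2) = 0)
X = 4 (X = -3 + (0*(5/(-59)) + 14)/2 = -3 + (0*(5*(-1/59)) + 14)/2 = -3 + (0*(-5/59) + 14)/2 = -3 + (0 + 14)/2 = -3 + (1/2)*14 = -3 + 7 = 4)
((-14073 - 1*563) + (-35)**2) + X = ((-14073 - 1*563) + (-35)**2) + 4 = ((-14073 - 563) + 1225) + 4 = (-14636 + 1225) + 4 = -13411 + 4 = -13407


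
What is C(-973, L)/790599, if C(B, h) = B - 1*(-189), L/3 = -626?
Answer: -784/790599 ≈ -0.00099165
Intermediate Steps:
L = -1878 (L = 3*(-626) = -1878)
C(B, h) = 189 + B (C(B, h) = B + 189 = 189 + B)
C(-973, L)/790599 = (189 - 973)/790599 = -784*1/790599 = -784/790599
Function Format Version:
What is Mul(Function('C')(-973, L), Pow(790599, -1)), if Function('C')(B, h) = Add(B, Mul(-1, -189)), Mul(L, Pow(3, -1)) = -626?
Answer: Rational(-784, 790599) ≈ -0.00099165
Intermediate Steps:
L = -1878 (L = Mul(3, -626) = -1878)
Function('C')(B, h) = Add(189, B) (Function('C')(B, h) = Add(B, 189) = Add(189, B))
Mul(Function('C')(-973, L), Pow(790599, -1)) = Mul(Add(189, -973), Pow(790599, -1)) = Mul(-784, Rational(1, 790599)) = Rational(-784, 790599)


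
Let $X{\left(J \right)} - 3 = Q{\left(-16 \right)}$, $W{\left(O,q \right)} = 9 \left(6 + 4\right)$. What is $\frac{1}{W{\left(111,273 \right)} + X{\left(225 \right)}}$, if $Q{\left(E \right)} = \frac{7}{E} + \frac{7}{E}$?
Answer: $\frac{8}{737} \approx 0.010855$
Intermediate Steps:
$Q{\left(E \right)} = \frac{14}{E}$
$W{\left(O,q \right)} = 90$ ($W{\left(O,q \right)} = 9 \cdot 10 = 90$)
$X{\left(J \right)} = \frac{17}{8}$ ($X{\left(J \right)} = 3 + \frac{14}{-16} = 3 + 14 \left(- \frac{1}{16}\right) = 3 - \frac{7}{8} = \frac{17}{8}$)
$\frac{1}{W{\left(111,273 \right)} + X{\left(225 \right)}} = \frac{1}{90 + \frac{17}{8}} = \frac{1}{\frac{737}{8}} = \frac{8}{737}$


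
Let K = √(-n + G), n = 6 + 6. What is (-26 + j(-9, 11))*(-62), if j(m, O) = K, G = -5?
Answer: 1612 - 62*I*√17 ≈ 1612.0 - 255.63*I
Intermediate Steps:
n = 12
K = I*√17 (K = √(-1*12 - 5) = √(-12 - 5) = √(-17) = I*√17 ≈ 4.1231*I)
j(m, O) = I*√17
(-26 + j(-9, 11))*(-62) = (-26 + I*√17)*(-62) = 1612 - 62*I*√17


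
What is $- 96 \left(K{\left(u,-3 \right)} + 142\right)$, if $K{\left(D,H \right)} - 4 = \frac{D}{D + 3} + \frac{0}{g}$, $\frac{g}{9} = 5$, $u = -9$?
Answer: $-14160$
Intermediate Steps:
$g = 45$ ($g = 9 \cdot 5 = 45$)
$K{\left(D,H \right)} = 4 + \frac{D}{3 + D}$ ($K{\left(D,H \right)} = 4 + \left(\frac{D}{D + 3} + \frac{0}{45}\right) = 4 + \left(\frac{D}{3 + D} + 0 \cdot \frac{1}{45}\right) = 4 + \left(\frac{D}{3 + D} + 0\right) = 4 + \frac{D}{3 + D}$)
$- 96 \left(K{\left(u,-3 \right)} + 142\right) = - 96 \left(\frac{12 + 5 \left(-9\right)}{3 - 9} + 142\right) = - 96 \left(\frac{12 - 45}{-6} + 142\right) = - 96 \left(\left(- \frac{1}{6}\right) \left(-33\right) + 142\right) = - 96 \left(\frac{11}{2} + 142\right) = \left(-96\right) \frac{295}{2} = -14160$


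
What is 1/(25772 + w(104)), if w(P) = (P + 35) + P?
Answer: 1/26015 ≈ 3.8439e-5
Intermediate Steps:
w(P) = 35 + 2*P (w(P) = (35 + P) + P = 35 + 2*P)
1/(25772 + w(104)) = 1/(25772 + (35 + 2*104)) = 1/(25772 + (35 + 208)) = 1/(25772 + 243) = 1/26015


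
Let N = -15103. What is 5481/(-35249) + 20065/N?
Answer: -790050728/532365647 ≈ -1.4840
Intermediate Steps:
5481/(-35249) + 20065/N = 5481/(-35249) + 20065/(-15103) = 5481*(-1/35249) + 20065*(-1/15103) = -5481/35249 - 20065/15103 = -790050728/532365647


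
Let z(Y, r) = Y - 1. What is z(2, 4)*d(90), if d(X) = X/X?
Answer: 1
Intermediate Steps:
d(X) = 1
z(Y, r) = -1 + Y
z(2, 4)*d(90) = (-1 + 2)*1 = 1*1 = 1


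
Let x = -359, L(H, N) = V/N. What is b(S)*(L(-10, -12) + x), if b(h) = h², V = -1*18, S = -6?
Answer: -12870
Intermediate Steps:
V = -18
L(H, N) = -18/N
b(S)*(L(-10, -12) + x) = (-6)²*(-18/(-12) - 359) = 36*(-18*(-1/12) - 359) = 36*(3/2 - 359) = 36*(-715/2) = -12870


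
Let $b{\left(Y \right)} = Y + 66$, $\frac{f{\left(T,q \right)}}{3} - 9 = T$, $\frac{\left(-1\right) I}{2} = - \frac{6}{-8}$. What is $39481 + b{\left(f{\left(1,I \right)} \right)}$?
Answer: $39577$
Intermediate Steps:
$I = - \frac{3}{2}$ ($I = - 2 \left(- \frac{6}{-8}\right) = - 2 \left(\left(-6\right) \left(- \frac{1}{8}\right)\right) = \left(-2\right) \frac{3}{4} = - \frac{3}{2} \approx -1.5$)
$f{\left(T,q \right)} = 27 + 3 T$
$b{\left(Y \right)} = 66 + Y$
$39481 + b{\left(f{\left(1,I \right)} \right)} = 39481 + \left(66 + \left(27 + 3 \cdot 1\right)\right) = 39481 + \left(66 + \left(27 + 3\right)\right) = 39481 + \left(66 + 30\right) = 39481 + 96 = 39577$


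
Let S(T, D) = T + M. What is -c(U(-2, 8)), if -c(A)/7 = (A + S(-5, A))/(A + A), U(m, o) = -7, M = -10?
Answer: 11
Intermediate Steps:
S(T, D) = -10 + T (S(T, D) = T - 10 = -10 + T)
c(A) = -7*(-15 + A)/(2*A) (c(A) = -7*(A + (-10 - 5))/(A + A) = -7*(A - 15)/(2*A) = -7*(-15 + A)*1/(2*A) = -7*(-15 + A)/(2*A))
-c(U(-2, 8)) = -7*(15 - 1*(-7))/(2*(-7)) = -7*(-1)*(15 + 7)/(2*7) = -7*(-1)*22/(2*7) = -1*(-11) = 11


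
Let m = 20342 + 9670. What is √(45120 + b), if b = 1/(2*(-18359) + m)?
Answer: √2029066065614/6706 ≈ 212.41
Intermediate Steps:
m = 30012
b = -1/6706 (b = 1/(2*(-18359) + 30012) = 1/(-36718 + 30012) = 1/(-6706) = -1/6706 ≈ -0.00014912)
√(45120 + b) = √(45120 - 1/6706) = √(302574719/6706) = √2029066065614/6706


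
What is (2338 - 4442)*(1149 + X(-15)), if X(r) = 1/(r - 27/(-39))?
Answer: -224813452/93 ≈ -2.4173e+6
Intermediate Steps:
X(r) = 1/(9/13 + r) (X(r) = 1/(r - 27*(-1/39)) = 1/(r + 9/13) = 1/(9/13 + r))
(2338 - 4442)*(1149 + X(-15)) = (2338 - 4442)*(1149 + 13/(9 + 13*(-15))) = -2104*(1149 + 13/(9 - 195)) = -2104*(1149 + 13/(-186)) = -2104*(1149 + 13*(-1/186)) = -2104*(1149 - 13/186) = -2104*213701/186 = -224813452/93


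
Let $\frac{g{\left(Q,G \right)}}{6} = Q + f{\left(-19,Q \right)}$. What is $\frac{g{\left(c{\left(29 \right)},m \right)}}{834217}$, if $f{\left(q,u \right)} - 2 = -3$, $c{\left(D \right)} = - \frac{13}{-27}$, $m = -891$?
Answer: $- \frac{28}{7507953} \approx -3.7294 \cdot 10^{-6}$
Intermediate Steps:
$c{\left(D \right)} = \frac{13}{27}$ ($c{\left(D \right)} = \left(-13\right) \left(- \frac{1}{27}\right) = \frac{13}{27}$)
$f{\left(q,u \right)} = -1$ ($f{\left(q,u \right)} = 2 - 3 = -1$)
$g{\left(Q,G \right)} = -6 + 6 Q$ ($g{\left(Q,G \right)} = 6 \left(Q - 1\right) = 6 \left(-1 + Q\right) = -6 + 6 Q$)
$\frac{g{\left(c{\left(29 \right)},m \right)}}{834217} = \frac{-6 + 6 \cdot \frac{13}{27}}{834217} = \left(-6 + \frac{26}{9}\right) \frac{1}{834217} = \left(- \frac{28}{9}\right) \frac{1}{834217} = - \frac{28}{7507953}$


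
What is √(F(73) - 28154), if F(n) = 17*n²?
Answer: √62439 ≈ 249.88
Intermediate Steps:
√(F(73) - 28154) = √(17*73² - 28154) = √(17*5329 - 28154) = √(90593 - 28154) = √62439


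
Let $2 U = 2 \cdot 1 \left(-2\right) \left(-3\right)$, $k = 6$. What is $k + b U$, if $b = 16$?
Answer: $102$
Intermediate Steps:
$U = 6$ ($U = \frac{2 \cdot 1 \left(-2\right) \left(-3\right)}{2} = \frac{2 \left(\left(-2\right) \left(-3\right)\right)}{2} = \frac{2 \cdot 6}{2} = \frac{1}{2} \cdot 12 = 6$)
$k + b U = 6 + 16 \cdot 6 = 6 + 96 = 102$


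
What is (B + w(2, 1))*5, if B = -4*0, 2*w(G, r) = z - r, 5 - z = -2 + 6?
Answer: 0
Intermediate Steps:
z = 1 (z = 5 - (-2 + 6) = 5 - 1*4 = 5 - 4 = 1)
w(G, r) = 1/2 - r/2 (w(G, r) = (1 - r)/2 = 1/2 - r/2)
B = 0
(B + w(2, 1))*5 = (0 + (1/2 - 1/2*1))*5 = (0 + (1/2 - 1/2))*5 = (0 + 0)*5 = 0*5 = 0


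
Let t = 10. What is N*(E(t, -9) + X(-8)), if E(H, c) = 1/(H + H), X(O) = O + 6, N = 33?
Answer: -1287/20 ≈ -64.350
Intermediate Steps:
X(O) = 6 + O
E(H, c) = 1/(2*H)
N*(E(t, -9) + X(-8)) = 33*((1/2)/10 + (6 - 8)) = 33*((1/2)*(1/10) - 2) = 33*(1/20 - 2) = 33*(-39/20) = -1287/20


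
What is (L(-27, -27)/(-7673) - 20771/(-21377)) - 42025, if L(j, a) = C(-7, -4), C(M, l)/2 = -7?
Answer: -6893021249864/164025721 ≈ -42024.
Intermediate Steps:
C(M, l) = -14 (C(M, l) = 2*(-7) = -14)
L(j, a) = -14
(L(-27, -27)/(-7673) - 20771/(-21377)) - 42025 = (-14/(-7673) - 20771/(-21377)) - 42025 = (-14*(-1/7673) - 20771*(-1/21377)) - 42025 = (14/7673 + 20771/21377) - 42025 = 159675161/164025721 - 42025 = -6893021249864/164025721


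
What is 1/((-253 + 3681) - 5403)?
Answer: -1/1975 ≈ -0.00050633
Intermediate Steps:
1/((-253 + 3681) - 5403) = 1/(3428 - 5403) = 1/(-1975) = -1/1975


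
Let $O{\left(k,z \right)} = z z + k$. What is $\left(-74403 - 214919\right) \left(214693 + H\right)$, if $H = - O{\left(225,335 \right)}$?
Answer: $-29581149246$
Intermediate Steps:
$O{\left(k,z \right)} = k + z^{2}$ ($O{\left(k,z \right)} = z^{2} + k = k + z^{2}$)
$H = -112450$ ($H = - (225 + 335^{2}) = - (225 + 112225) = \left(-1\right) 112450 = -112450$)
$\left(-74403 - 214919\right) \left(214693 + H\right) = \left(-74403 - 214919\right) \left(214693 - 112450\right) = \left(-289322\right) 102243 = -29581149246$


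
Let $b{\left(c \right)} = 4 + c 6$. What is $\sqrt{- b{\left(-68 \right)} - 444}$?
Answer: $2 i \sqrt{10} \approx 6.3246 i$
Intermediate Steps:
$b{\left(c \right)} = 4 + 6 c$
$\sqrt{- b{\left(-68 \right)} - 444} = \sqrt{- (4 + 6 \left(-68\right)) - 444} = \sqrt{- (4 - 408) - 444} = \sqrt{\left(-1\right) \left(-404\right) - 444} = \sqrt{404 - 444} = \sqrt{-40} = 2 i \sqrt{10}$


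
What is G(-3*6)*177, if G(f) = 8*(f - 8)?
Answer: -36816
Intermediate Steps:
G(f) = -64 + 8*f (G(f) = 8*(-8 + f) = -64 + 8*f)
G(-3*6)*177 = (-64 + 8*(-3*6))*177 = (-64 + 8*(-18))*177 = (-64 - 144)*177 = -208*177 = -36816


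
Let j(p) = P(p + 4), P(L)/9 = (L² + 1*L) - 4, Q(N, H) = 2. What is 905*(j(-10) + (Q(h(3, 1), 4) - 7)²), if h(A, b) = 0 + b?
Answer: 234395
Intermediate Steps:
h(A, b) = b
P(L) = -36 + 9*L + 9*L² (P(L) = 9*((L² + 1*L) - 4) = 9*((L² + L) - 4) = 9*((L + L²) - 4) = 9*(-4 + L + L²) = -36 + 9*L + 9*L²)
j(p) = 9*p + 9*(4 + p)² (j(p) = -36 + 9*(p + 4) + 9*(p + 4)² = -36 + 9*(4 + p) + 9*(4 + p)² = -36 + (36 + 9*p) + 9*(4 + p)² = 9*p + 9*(4 + p)²)
905*(j(-10) + (Q(h(3, 1), 4) - 7)²) = 905*((9*(-10) + 9*(4 - 10)²) + (2 - 7)²) = 905*((-90 + 9*(-6)²) + (-5)²) = 905*((-90 + 9*36) + 25) = 905*((-90 + 324) + 25) = 905*(234 + 25) = 905*259 = 234395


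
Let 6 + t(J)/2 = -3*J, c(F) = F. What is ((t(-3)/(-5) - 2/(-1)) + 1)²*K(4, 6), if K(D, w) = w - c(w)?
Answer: 0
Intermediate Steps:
t(J) = -12 - 6*J (t(J) = -12 + 2*(-3*J) = -12 - 6*J)
K(D, w) = 0 (K(D, w) = w - w = 0)
((t(-3)/(-5) - 2/(-1)) + 1)²*K(4, 6) = (((-12 - 6*(-3))/(-5) - 2/(-1)) + 1)²*0 = (((-12 + 18)*(-⅕) - 2*(-1)) + 1)²*0 = ((6*(-⅕) + 2) + 1)²*0 = ((-6/5 + 2) + 1)²*0 = (⅘ + 1)²*0 = (9/5)²*0 = (81/25)*0 = 0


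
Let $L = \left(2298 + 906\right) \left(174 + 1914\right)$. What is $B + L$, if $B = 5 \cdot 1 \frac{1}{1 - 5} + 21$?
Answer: $\frac{26759887}{4} \approx 6.69 \cdot 10^{6}$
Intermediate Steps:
$L = 6689952$ ($L = 3204 \cdot 2088 = 6689952$)
$B = \frac{79}{4}$ ($B = 5 \cdot 1 \frac{1}{-4} + 21 = 5 \cdot 1 \left(- \frac{1}{4}\right) + 21 = 5 \left(- \frac{1}{4}\right) + 21 = - \frac{5}{4} + 21 = \frac{79}{4} \approx 19.75$)
$B + L = \frac{79}{4} + 6689952 = \frac{26759887}{4}$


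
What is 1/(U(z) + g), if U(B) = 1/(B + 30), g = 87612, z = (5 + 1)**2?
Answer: 66/5782393 ≈ 1.1414e-5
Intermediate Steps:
z = 36 (z = 6**2 = 36)
U(B) = 1/(30 + B)
1/(U(z) + g) = 1/(1/(30 + 36) + 87612) = 1/(1/66 + 87612) = 1/(5782393/66) = 66/5782393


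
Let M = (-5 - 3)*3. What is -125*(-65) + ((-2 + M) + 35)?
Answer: 8134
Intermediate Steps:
M = -24 (M = -8*3 = -24)
-125*(-65) + ((-2 + M) + 35) = -125*(-65) + ((-2 - 24) + 35) = 8125 + (-26 + 35) = 8125 + 9 = 8134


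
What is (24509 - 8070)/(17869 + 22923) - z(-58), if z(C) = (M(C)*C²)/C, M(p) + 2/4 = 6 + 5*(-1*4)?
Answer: -34289633/40792 ≈ -840.60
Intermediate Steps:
M(p) = -29/2 (M(p) = -½ + (6 + 5*(-1*4)) = -½ + (6 + 5*(-4)) = -½ + (6 - 20) = -½ - 14 = -29/2)
z(C) = -29*C/2 (z(C) = (-29*C²/2)/C = -29*C/2)
(24509 - 8070)/(17869 + 22923) - z(-58) = (24509 - 8070)/(17869 + 22923) - (-29)*(-58)/2 = 16439/40792 - 1*841 = 16439*(1/40792) - 841 = 16439/40792 - 841 = -34289633/40792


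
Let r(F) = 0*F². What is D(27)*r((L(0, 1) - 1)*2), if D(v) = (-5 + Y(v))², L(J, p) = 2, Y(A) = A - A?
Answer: 0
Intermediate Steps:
Y(A) = 0
D(v) = 25 (D(v) = (-5 + 0)² = (-5)² = 25)
r(F) = 0
D(27)*r((L(0, 1) - 1)*2) = 25*0 = 0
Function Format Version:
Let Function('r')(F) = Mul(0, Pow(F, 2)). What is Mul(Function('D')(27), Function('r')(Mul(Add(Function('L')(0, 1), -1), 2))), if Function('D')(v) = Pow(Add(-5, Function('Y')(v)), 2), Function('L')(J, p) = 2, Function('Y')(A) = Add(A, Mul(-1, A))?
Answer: 0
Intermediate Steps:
Function('Y')(A) = 0
Function('D')(v) = 25 (Function('D')(v) = Pow(Add(-5, 0), 2) = Pow(-5, 2) = 25)
Function('r')(F) = 0
Mul(Function('D')(27), Function('r')(Mul(Add(Function('L')(0, 1), -1), 2))) = Mul(25, 0) = 0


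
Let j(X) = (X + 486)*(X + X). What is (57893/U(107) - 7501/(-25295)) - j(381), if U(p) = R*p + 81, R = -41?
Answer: -71960044160709/108920270 ≈ -6.6067e+5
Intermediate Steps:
U(p) = 81 - 41*p (U(p) = -41*p + 81 = 81 - 41*p)
j(X) = 2*X*(486 + X) (j(X) = (486 + X)*(2*X) = 2*X*(486 + X))
(57893/U(107) - 7501/(-25295)) - j(381) = (57893/(81 - 41*107) - 7501/(-25295)) - 2*381*(486 + 381) = (57893/(81 - 4387) - 7501*(-1/25295)) - 2*381*867 = (57893/(-4306) + 7501/25295) - 1*660654 = (57893*(-1/4306) + 7501/25295) - 660654 = (-57893/4306 + 7501/25295) - 660654 = -1432104129/108920270 - 660654 = -71960044160709/108920270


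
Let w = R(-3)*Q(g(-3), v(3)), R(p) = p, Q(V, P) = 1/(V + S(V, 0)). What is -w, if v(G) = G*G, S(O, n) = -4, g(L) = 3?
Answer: -3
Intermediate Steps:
v(G) = G²
Q(V, P) = 1/(-4 + V) (Q(V, P) = 1/(V - 4) = 1/(-4 + V))
w = 3 (w = -3/(-4 + 3) = -3/(-1) = -3*(-1) = 3)
-w = -1*3 = -3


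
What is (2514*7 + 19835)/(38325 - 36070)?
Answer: 83/5 ≈ 16.600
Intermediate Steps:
(2514*7 + 19835)/(38325 - 36070) = (17598 + 19835)/2255 = 37433*(1/2255) = 83/5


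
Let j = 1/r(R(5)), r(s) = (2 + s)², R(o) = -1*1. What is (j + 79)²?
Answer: 6400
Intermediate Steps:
R(o) = -1
j = 1 (j = 1/((2 - 1)²) = 1/(1²) = 1/1 = 1)
(j + 79)² = (1 + 79)² = 80² = 6400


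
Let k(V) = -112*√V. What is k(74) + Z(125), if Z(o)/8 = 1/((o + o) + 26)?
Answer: 2/69 - 112*√74 ≈ -963.43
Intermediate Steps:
Z(o) = 8/(26 + 2*o) (Z(o) = 8/((o + o) + 26) = 8/(2*o + 26) = 8/(26 + 2*o))
k(74) + Z(125) = -112*√74 + 4/(13 + 125) = -112*√74 + 4/138 = -112*√74 + 4*(1/138) = -112*√74 + 2/69 = 2/69 - 112*√74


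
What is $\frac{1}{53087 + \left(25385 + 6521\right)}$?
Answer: $\frac{1}{84993} \approx 1.1766 \cdot 10^{-5}$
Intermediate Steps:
$\frac{1}{53087 + \left(25385 + 6521\right)} = \frac{1}{53087 + 31906} = \frac{1}{84993}$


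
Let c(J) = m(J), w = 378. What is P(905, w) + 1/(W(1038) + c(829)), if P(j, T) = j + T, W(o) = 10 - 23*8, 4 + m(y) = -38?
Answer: 277127/216 ≈ 1283.0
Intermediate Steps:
m(y) = -42 (m(y) = -4 - 38 = -42)
c(J) = -42
W(o) = -174 (W(o) = 10 - 184 = -174)
P(j, T) = T + j
P(905, w) + 1/(W(1038) + c(829)) = (378 + 905) + 1/(-174 - 42) = 1283 + 1/(-216) = 1283 - 1/216 = 277127/216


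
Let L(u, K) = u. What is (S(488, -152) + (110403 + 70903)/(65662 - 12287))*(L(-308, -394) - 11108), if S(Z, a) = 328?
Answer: -201929701296/53375 ≈ -3.7832e+6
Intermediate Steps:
(S(488, -152) + (110403 + 70903)/(65662 - 12287))*(L(-308, -394) - 11108) = (328 + (110403 + 70903)/(65662 - 12287))*(-308 - 11108) = (328 + 181306/53375)*(-11416) = (17688306/53375)*(-11416) = -201929701296/53375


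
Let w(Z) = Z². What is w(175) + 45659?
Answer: 76284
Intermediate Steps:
w(175) + 45659 = 175² + 45659 = 30625 + 45659 = 76284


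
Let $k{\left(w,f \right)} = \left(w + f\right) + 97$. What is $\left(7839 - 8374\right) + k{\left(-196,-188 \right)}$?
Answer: $-822$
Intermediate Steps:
$k{\left(w,f \right)} = 97 + f + w$ ($k{\left(w,f \right)} = \left(f + w\right) + 97 = 97 + f + w$)
$\left(7839 - 8374\right) + k{\left(-196,-188 \right)} = \left(7839 - 8374\right) - 287 = -535 - 287 = -822$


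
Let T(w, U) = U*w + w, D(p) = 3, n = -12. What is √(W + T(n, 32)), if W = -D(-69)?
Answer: I*√399 ≈ 19.975*I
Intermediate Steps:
T(w, U) = w + U*w
W = -3 (W = -1*3 = -3)
√(W + T(n, 32)) = √(-3 - 12*(1 + 32)) = √(-3 - 12*33) = √(-3 - 396) = √(-399) = I*√399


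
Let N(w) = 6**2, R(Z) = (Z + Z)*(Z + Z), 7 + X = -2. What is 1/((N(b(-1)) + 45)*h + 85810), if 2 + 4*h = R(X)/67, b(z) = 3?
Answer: 134/11506235 ≈ 1.1646e-5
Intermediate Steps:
X = -9 (X = -7 - 2 = -9)
R(Z) = 4*Z**2 (R(Z) = (2*Z)*(2*Z) = 4*Z**2)
h = 95/134 (h = -1/2 + ((4*(-9)**2)/67)/4 = -1/2 + ((4*81)*(1/67))/4 = -1/2 + (324*(1/67))/4 = -1/2 + (1/4)*(324/67) = -1/2 + 81/67 = 95/134 ≈ 0.70895)
N(w) = 36
1/((N(b(-1)) + 45)*h + 85810) = 1/((36 + 45)*(95/134) + 85810) = 1/(81*(95/134) + 85810) = 1/(7695/134 + 85810) = 1/(11506235/134) = 134/11506235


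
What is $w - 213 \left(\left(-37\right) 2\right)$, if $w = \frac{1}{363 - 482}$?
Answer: $\frac{1875677}{119} \approx 15762.0$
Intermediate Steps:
$w = - \frac{1}{119}$ ($w = \frac{1}{-119} = - \frac{1}{119} \approx -0.0084034$)
$w - 213 \left(\left(-37\right) 2\right) = - \frac{1}{119} - 213 \left(\left(-37\right) 2\right) = - \frac{1}{119} - -15762 = - \frac{1}{119} + 15762 = \frac{1875677}{119}$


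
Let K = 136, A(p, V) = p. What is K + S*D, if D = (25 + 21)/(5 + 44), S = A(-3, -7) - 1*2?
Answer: 6434/49 ≈ 131.31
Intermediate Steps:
S = -5 (S = -3 - 1*2 = -3 - 2 = -5)
D = 46/49 ≈ 0.93878
K + S*D = 136 - 5*46/49 = 136 - 230/49 = 6434/49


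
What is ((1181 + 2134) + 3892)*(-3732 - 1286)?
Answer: -36164726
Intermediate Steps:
((1181 + 2134) + 3892)*(-3732 - 1286) = (3315 + 3892)*(-5018) = 7207*(-5018) = -36164726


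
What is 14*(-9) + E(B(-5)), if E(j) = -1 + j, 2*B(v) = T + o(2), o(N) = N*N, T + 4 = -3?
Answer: -257/2 ≈ -128.50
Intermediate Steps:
T = -7 (T = -4 - 3 = -7)
o(N) = N²
B(v) = -3/2 (B(v) = (-7 + 2²)/2 = (-7 + 4)/2 = (½)*(-3) = -3/2)
14*(-9) + E(B(-5)) = 14*(-9) + (-1 - 3/2) = -126 - 5/2 = -257/2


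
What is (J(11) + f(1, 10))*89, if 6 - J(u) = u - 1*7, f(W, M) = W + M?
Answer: 1157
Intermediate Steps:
f(W, M) = M + W
J(u) = 13 - u (J(u) = 6 - (u - 1*7) = 6 - (u - 7) = 6 - (-7 + u) = 6 + (7 - u) = 13 - u)
(J(11) + f(1, 10))*89 = ((13 - 1*11) + (10 + 1))*89 = ((13 - 11) + 11)*89 = (2 + 11)*89 = 13*89 = 1157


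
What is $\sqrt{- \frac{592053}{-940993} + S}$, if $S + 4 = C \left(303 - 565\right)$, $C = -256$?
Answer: $\frac{\sqrt{59387113275182961}}{940993} \approx 258.98$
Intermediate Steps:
$S = 67068$ ($S = -4 - 256 \left(303 - 565\right) = -4 - -67072 = -4 + 67072 = 67068$)
$\sqrt{- \frac{592053}{-940993} + S} = \sqrt{- \frac{592053}{-940993} + 67068} = \sqrt{\left(-592053\right) \left(- \frac{1}{940993}\right) + 67068} = \sqrt{\frac{592053}{940993} + 67068} = \sqrt{\frac{63111110577}{940993}} = \frac{\sqrt{59387113275182961}}{940993}$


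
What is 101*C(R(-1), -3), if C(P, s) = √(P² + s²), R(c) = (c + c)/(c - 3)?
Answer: 101*√37/2 ≈ 307.18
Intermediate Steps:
R(c) = 2*c/(-3 + c) (R(c) = (2*c)/(-3 + c) = 2*c/(-3 + c))
101*C(R(-1), -3) = 101*√((2*(-1)/(-3 - 1))² + (-3)²) = 101*√((2*(-1)/(-4))² + 9) = 101*√((2*(-1)*(-¼))² + 9) = 101*√((½)² + 9) = 101*√(¼ + 9) = 101*√(37/4) = 101*(√37/2) = 101*√37/2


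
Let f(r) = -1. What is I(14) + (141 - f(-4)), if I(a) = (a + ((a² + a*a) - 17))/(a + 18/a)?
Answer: 17917/107 ≈ 167.45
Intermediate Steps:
I(a) = (-17 + a + 2*a²)/(a + 18/a) (I(a) = (a + ((a² + a²) - 17))/(a + 18/a) = (a + (2*a² - 17))/(a + 18/a) = (a + (-17 + 2*a²))/(a + 18/a) = (-17 + a + 2*a²)/(a + 18/a))
I(14) + (141 - f(-4)) = 14*(-17 + 14 + 2*14²)/(18 + 14²) + (141 - 1*(-1)) = 14*(-17 + 14 + 2*196)/(18 + 196) + (141 + 1) = 14*(-17 + 14 + 392)/214 + 142 = 14*(1/214)*389 + 142 = 2723/107 + 142 = 17917/107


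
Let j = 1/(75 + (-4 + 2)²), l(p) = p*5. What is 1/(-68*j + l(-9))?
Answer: -79/3623 ≈ -0.021805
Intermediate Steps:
l(p) = 5*p
j = 1/79 (j = 1/(75 + (-2)²) = 1/(75 + 4) = 1/79 ≈ 0.012658)
1/(-68*j + l(-9)) = 1/(-68*1/79 + 5*(-9)) = 1/(-68/79 - 45) = 1/(-3623/79) = -79/3623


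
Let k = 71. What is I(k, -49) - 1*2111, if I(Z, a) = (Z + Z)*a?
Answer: -9069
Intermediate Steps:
I(Z, a) = 2*Z*a (I(Z, a) = (2*Z)*a = 2*Z*a)
I(k, -49) - 1*2111 = 2*71*(-49) - 1*2111 = -6958 - 2111 = -9069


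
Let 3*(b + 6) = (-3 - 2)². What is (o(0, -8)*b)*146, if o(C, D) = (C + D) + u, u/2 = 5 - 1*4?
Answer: -2044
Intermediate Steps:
u = 2 (u = 2*(5 - 1*4) = 2*(5 - 4) = 2*1 = 2)
o(C, D) = 2 + C + D (o(C, D) = (C + D) + 2 = 2 + C + D)
b = 7/3 (b = -6 + (-3 - 2)²/3 = -6 + (⅓)*(-5)² = -6 + (⅓)*25 = -6 + 25/3 = 7/3 ≈ 2.3333)
(o(0, -8)*b)*146 = ((2 + 0 - 8)*(7/3))*146 = -6*7/3*146 = -14*146 = -2044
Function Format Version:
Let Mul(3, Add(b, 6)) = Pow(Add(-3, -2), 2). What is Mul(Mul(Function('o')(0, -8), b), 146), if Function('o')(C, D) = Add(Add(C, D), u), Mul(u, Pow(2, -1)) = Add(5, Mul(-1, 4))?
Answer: -2044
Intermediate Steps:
u = 2 (u = Mul(2, Add(5, Mul(-1, 4))) = Mul(2, Add(5, -4)) = Mul(2, 1) = 2)
Function('o')(C, D) = Add(2, C, D) (Function('o')(C, D) = Add(Add(C, D), 2) = Add(2, C, D))
b = Rational(7, 3) (b = Add(-6, Mul(Rational(1, 3), Pow(Add(-3, -2), 2))) = Add(-6, Mul(Rational(1, 3), Pow(-5, 2))) = Add(-6, Mul(Rational(1, 3), 25)) = Add(-6, Rational(25, 3)) = Rational(7, 3) ≈ 2.3333)
Mul(Mul(Function('o')(0, -8), b), 146) = Mul(Mul(Add(2, 0, -8), Rational(7, 3)), 146) = Mul(Mul(-6, Rational(7, 3)), 146) = Mul(-14, 146) = -2044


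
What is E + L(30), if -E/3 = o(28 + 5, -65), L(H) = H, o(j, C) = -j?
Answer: 129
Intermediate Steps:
E = 99 (E = -(-3)*(28 + 5) = -(-3)*33 = -3*(-33) = 99)
E + L(30) = 99 + 30 = 129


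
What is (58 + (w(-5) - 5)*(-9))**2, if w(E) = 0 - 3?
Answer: 16900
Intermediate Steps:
w(E) = -3
(58 + (w(-5) - 5)*(-9))**2 = (58 + (-3 - 5)*(-9))**2 = (58 - 8*(-9))**2 = (58 + 72)**2 = 130**2 = 16900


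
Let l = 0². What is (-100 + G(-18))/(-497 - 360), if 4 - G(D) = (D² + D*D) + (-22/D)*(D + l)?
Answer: 722/857 ≈ 0.84247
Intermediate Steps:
l = 0
G(D) = 26 - 2*D² (G(D) = 4 - ((D² + D*D) + (-22/D)*(D + 0)) = 4 - ((D² + D²) + (-22/D)*D) = 4 - (2*D² - 22) = 4 - (-22 + 2*D²) = 4 + (22 - 2*D²) = 26 - 2*D²)
(-100 + G(-18))/(-497 - 360) = (-100 + (26 - 2*(-18)²))/(-497 - 360) = (-100 + (26 - 2*324))/(-857) = (-100 + (26 - 648))*(-1/857) = (-100 - 622)*(-1/857) = -722*(-1/857) = 722/857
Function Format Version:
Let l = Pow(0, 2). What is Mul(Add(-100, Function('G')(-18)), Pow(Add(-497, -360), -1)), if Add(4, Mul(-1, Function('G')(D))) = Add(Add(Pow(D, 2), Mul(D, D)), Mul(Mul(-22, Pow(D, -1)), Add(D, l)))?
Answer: Rational(722, 857) ≈ 0.84247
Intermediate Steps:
l = 0
Function('G')(D) = Add(26, Mul(-2, Pow(D, 2))) (Function('G')(D) = Add(4, Mul(-1, Add(Add(Pow(D, 2), Mul(D, D)), Mul(Mul(-22, Pow(D, -1)), Add(D, 0))))) = Add(4, Mul(-1, Add(Add(Pow(D, 2), Pow(D, 2)), Mul(Mul(-22, Pow(D, -1)), D)))) = Add(4, Mul(-1, Add(Mul(2, Pow(D, 2)), -22))) = Add(4, Mul(-1, Add(-22, Mul(2, Pow(D, 2))))) = Add(4, Add(22, Mul(-2, Pow(D, 2)))) = Add(26, Mul(-2, Pow(D, 2))))
Mul(Add(-100, Function('G')(-18)), Pow(Add(-497, -360), -1)) = Mul(Add(-100, Add(26, Mul(-2, Pow(-18, 2)))), Pow(Add(-497, -360), -1)) = Mul(Add(-100, Add(26, Mul(-2, 324))), Pow(-857, -1)) = Mul(Add(-100, Add(26, -648)), Rational(-1, 857)) = Mul(Add(-100, -622), Rational(-1, 857)) = Mul(-722, Rational(-1, 857)) = Rational(722, 857)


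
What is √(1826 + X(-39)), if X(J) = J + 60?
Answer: √1847 ≈ 42.977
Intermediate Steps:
X(J) = 60 + J
√(1826 + X(-39)) = √(1826 + (60 - 39)) = √(1826 + 21) = √1847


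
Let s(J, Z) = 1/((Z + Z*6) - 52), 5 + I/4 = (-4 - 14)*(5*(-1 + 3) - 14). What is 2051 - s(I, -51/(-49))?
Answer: 641970/313 ≈ 2051.0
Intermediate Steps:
I = 268 (I = -20 + 4*((-4 - 14)*(5*(-1 + 3) - 14)) = -20 + 4*(-18*(5*2 - 14)) = -20 + 4*(-18*(10 - 14)) = -20 + 4*(-18*(-4)) = -20 + 4*72 = -20 + 288 = 268)
s(J, Z) = 1/(-52 + 7*Z) (s(J, Z) = 1/((Z + 6*Z) - 52) = 1/(7*Z - 52) = 1/(-52 + 7*Z))
2051 - s(I, -51/(-49)) = 2051 - 1/(-52 + 7*(-51/(-49))) = 2051 - 1/(-52 + 7*(-51*(-1/49))) = 2051 - 1/(-52 + 7*(51/49)) = 2051 - 1/(-52 + 51/7) = 2051 - 1/(-313/7) = 2051 - 1*(-7/313) = 2051 + 7/313 = 641970/313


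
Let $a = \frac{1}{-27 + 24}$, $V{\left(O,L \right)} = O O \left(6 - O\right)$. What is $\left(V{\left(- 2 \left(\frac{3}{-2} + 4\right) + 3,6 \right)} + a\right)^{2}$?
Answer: $\frac{9025}{9} \approx 1002.8$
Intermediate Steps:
$V{\left(O,L \right)} = O^{2} \left(6 - O\right)$
$a = - \frac{1}{3}$ ($a = \frac{1}{-3} = - \frac{1}{3} \approx -0.33333$)
$\left(V{\left(- 2 \left(\frac{3}{-2} + 4\right) + 3,6 \right)} + a\right)^{2} = \left(\left(- 2 \left(\frac{3}{-2} + 4\right) + 3\right)^{2} \left(6 - \left(- 2 \left(\frac{3}{-2} + 4\right) + 3\right)\right) - \frac{1}{3}\right)^{2} = \left(\left(- 2 \left(3 \left(- \frac{1}{2}\right) + 4\right) + 3\right)^{2} \left(6 - \left(- 2 \left(3 \left(- \frac{1}{2}\right) + 4\right) + 3\right)\right) - \frac{1}{3}\right)^{2} = \left(\left(- 2 \left(- \frac{3}{2} + 4\right) + 3\right)^{2} \left(6 - \left(- 2 \left(- \frac{3}{2} + 4\right) + 3\right)\right) - \frac{1}{3}\right)^{2} = \left(\left(\left(-2\right) \frac{5}{2} + 3\right)^{2} \left(6 - \left(\left(-2\right) \frac{5}{2} + 3\right)\right) - \frac{1}{3}\right)^{2} = \left(\left(-5 + 3\right)^{2} \left(6 - \left(-5 + 3\right)\right) - \frac{1}{3}\right)^{2} = \left(\left(-2\right)^{2} \left(6 - -2\right) - \frac{1}{3}\right)^{2} = \left(4 \left(6 + 2\right) - \frac{1}{3}\right)^{2} = \left(4 \cdot 8 - \frac{1}{3}\right)^{2} = \left(32 - \frac{1}{3}\right)^{2} = \left(\frac{95}{3}\right)^{2} = \frac{9025}{9}$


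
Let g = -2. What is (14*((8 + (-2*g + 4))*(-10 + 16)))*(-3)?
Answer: -4032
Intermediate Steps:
(14*((8 + (-2*g + 4))*(-10 + 16)))*(-3) = (14*((8 + (-2*(-2) + 4))*(-10 + 16)))*(-3) = (14*((8 + (4 + 4))*6))*(-3) = (14*((8 + 8)*6))*(-3) = (14*(16*6))*(-3) = (14*96)*(-3) = 1344*(-3) = -4032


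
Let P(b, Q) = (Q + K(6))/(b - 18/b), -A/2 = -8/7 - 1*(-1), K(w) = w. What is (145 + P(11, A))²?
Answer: 11031090841/519841 ≈ 21220.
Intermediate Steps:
A = 2/7 (A = -2*(-8/7 - 1*(-1)) = -2*(-8*⅐ + 1) = -2*(-8/7 + 1) = -2*(-⅐) = 2/7 ≈ 0.28571)
P(b, Q) = (6 + Q)/(b - 18/b) (P(b, Q) = (Q + 6)/(b - 18/b) = (6 + Q)/(b - 18/b))
(145 + P(11, A))² = (145 + 11*(6 + 2/7)/(-18 + 11²))² = (145 + 11*(44/7)/(-18 + 121))² = (145 + 11*(44/7)/103)² = (145 + 11*(1/103)*(44/7))² = (145 + 484/721)² = (105029/721)² = 11031090841/519841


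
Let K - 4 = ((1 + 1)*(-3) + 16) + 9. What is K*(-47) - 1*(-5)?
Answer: -1076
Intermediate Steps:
K = 23 (K = 4 + (((1 + 1)*(-3) + 16) + 9) = 4 + ((2*(-3) + 16) + 9) = 4 + ((-6 + 16) + 9) = 4 + (10 + 9) = 4 + 19 = 23)
K*(-47) - 1*(-5) = 23*(-47) - 1*(-5) = -1081 + 5 = -1076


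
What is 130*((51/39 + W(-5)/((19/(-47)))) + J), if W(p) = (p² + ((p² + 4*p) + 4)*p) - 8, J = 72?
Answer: 352150/19 ≈ 18534.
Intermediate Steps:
W(p) = -8 + p² + p*(4 + p² + 4*p) (W(p) = (p² + (4 + p² + 4*p)*p) - 8 = (p² + p*(4 + p² + 4*p)) - 8 = -8 + p² + p*(4 + p² + 4*p))
130*((51/39 + W(-5)/((19/(-47)))) + J) = 130*((51/39 + (-8 + (-5)³ + 4*(-5) + 5*(-5)²)/((19/(-47)))) + 72) = 130*((51*(1/39) + (-8 - 125 - 20 + 5*25)/((19*(-1/47)))) + 72) = 130*((17/13 + (-8 - 125 - 20 + 125)/(-19/47)) + 72) = 130*((17/13 - 28*(-47/19)) + 72) = 130*((17/13 + 1316/19) + 72) = 130*(17431/247 + 72) = 130*(35215/247) = 352150/19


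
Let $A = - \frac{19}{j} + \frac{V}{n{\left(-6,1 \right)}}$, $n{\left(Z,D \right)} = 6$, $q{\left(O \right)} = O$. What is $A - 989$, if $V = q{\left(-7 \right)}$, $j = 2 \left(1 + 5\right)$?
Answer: $- \frac{3967}{4} \approx -991.75$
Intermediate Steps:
$j = 12$ ($j = 2 \cdot 6 = 12$)
$V = -7$
$A = - \frac{11}{4}$ ($A = - \frac{19}{12} - \frac{7}{6} = - \frac{11}{4} \approx -2.75$)
$A - 989 = - \frac{11}{4} - 989 = - \frac{3967}{4}$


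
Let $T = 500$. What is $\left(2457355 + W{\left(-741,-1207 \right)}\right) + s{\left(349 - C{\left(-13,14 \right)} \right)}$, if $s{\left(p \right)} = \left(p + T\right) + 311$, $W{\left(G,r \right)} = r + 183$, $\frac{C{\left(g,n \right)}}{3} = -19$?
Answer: $2457548$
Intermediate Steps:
$C{\left(g,n \right)} = -57$ ($C{\left(g,n \right)} = 3 \left(-19\right) = -57$)
$W{\left(G,r \right)} = 183 + r$
$s{\left(p \right)} = 811 + p$ ($s{\left(p \right)} = \left(p + 500\right) + 311 = \left(500 + p\right) + 311 = 811 + p$)
$\left(2457355 + W{\left(-741,-1207 \right)}\right) + s{\left(349 - C{\left(-13,14 \right)} \right)} = \left(2457355 + \left(183 - 1207\right)\right) + \left(811 + \left(349 - -57\right)\right) = \left(2457355 - 1024\right) + \left(811 + \left(349 + 57\right)\right) = 2456331 + \left(811 + 406\right) = 2456331 + 1217 = 2457548$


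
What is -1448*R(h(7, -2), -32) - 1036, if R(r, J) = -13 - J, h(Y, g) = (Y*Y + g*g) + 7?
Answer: -28548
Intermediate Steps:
h(Y, g) = 7 + Y² + g² (h(Y, g) = (Y² + g²) + 7 = 7 + Y² + g²)
-1448*R(h(7, -2), -32) - 1036 = -1448*(-13 - 1*(-32)) - 1036 = -1448*(-13 + 32) - 1036 = -1448*19 - 1036 = -27512 - 1036 = -28548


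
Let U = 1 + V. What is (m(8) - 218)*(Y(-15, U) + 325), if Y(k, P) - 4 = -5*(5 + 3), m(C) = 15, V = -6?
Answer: -58667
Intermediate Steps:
U = -5 (U = 1 - 6 = -5)
Y(k, P) = -36 (Y(k, P) = 4 - 5*(5 + 3) = 4 - 5*8 = 4 - 40 = -36)
(m(8) - 218)*(Y(-15, U) + 325) = (15 - 218)*(-36 + 325) = -203*289 = -58667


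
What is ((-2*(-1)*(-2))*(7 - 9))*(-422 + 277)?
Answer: -1160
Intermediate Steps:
((-2*(-1)*(-2))*(7 - 9))*(-422 + 277) = ((2*(-2))*(-2))*(-145) = -4*(-2)*(-145) = 8*(-145) = -1160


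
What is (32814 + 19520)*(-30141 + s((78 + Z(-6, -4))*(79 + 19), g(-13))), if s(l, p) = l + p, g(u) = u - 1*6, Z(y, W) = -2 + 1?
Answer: -1183481076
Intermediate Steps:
Z(y, W) = -1
g(u) = -6 + u (g(u) = u - 6 = -6 + u)
(32814 + 19520)*(-30141 + s((78 + Z(-6, -4))*(79 + 19), g(-13))) = (32814 + 19520)*(-30141 + ((78 - 1)*(79 + 19) + (-6 - 13))) = 52334*(-30141 + (77*98 - 19)) = 52334*(-30141 + (7546 - 19)) = 52334*(-30141 + 7527) = 52334*(-22614) = -1183481076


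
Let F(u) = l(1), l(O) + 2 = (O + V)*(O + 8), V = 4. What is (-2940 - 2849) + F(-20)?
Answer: -5746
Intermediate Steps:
l(O) = -2 + (4 + O)*(8 + O) (l(O) = -2 + (O + 4)*(O + 8) = -2 + (4 + O)*(8 + O))
F(u) = 43 (F(u) = 30 + 1² + 12*1 = 30 + 1 + 12 = 43)
(-2940 - 2849) + F(-20) = (-2940 - 2849) + 43 = -5789 + 43 = -5746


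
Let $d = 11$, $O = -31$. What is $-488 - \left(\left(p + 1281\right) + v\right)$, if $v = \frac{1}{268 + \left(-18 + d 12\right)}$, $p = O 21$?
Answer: $- \frac{427077}{382} \approx -1118.0$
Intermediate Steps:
$p = -651$ ($p = \left(-31\right) 21 = -651$)
$v = \frac{1}{382}$ ($v = \frac{1}{268 + \left(-18 + 11 \cdot 12\right)} = \frac{1}{268 + \left(-18 + 132\right)} = \frac{1}{268 + 114} = \frac{1}{382} \approx 0.0026178$)
$-488 - \left(\left(p + 1281\right) + v\right) = -488 - \left(\left(-651 + 1281\right) + \frac{1}{382}\right) = -488 - \left(630 + \frac{1}{382}\right) = -488 - \frac{240661}{382} = - \frac{427077}{382}$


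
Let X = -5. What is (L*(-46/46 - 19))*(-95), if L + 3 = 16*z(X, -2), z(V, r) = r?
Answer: -66500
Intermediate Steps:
L = -35 (L = -3 + 16*(-2) = -3 - 32 = -35)
(L*(-46/46 - 19))*(-95) = -35*(-46/46 - 19)*(-95) = -35*(-46*1/46 - 19)*(-95) = -35*(-1 - 19)*(-95) = -35*(-20)*(-95) = 700*(-95) = -66500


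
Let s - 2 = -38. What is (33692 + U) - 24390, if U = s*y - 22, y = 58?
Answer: 7192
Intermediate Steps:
s = -36 (s = 2 - 38 = -36)
U = -2110 (U = -36*58 - 22 = -2088 - 22 = -2110)
(33692 + U) - 24390 = (33692 - 2110) - 24390 = 31582 - 24390 = 7192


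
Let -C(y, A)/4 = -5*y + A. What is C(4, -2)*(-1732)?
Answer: -152416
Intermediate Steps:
C(y, A) = -4*A + 20*y (C(y, A) = -4*(-5*y + A) = -4*(A - 5*y) = -4*A + 20*y)
C(4, -2)*(-1732) = (-4*(-2) + 20*4)*(-1732) = (8 + 80)*(-1732) = 88*(-1732) = -152416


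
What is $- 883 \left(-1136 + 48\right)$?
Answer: $960704$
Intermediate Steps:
$- 883 \left(-1136 + 48\right) = \left(-883\right) \left(-1088\right) = 960704$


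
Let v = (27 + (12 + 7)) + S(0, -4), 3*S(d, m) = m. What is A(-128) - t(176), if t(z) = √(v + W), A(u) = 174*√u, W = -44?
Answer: -√6/3 + 1392*I*√2 ≈ -0.8165 + 1968.6*I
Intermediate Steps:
S(d, m) = m/3
v = 134/3 (v = (27 + (12 + 7)) + (⅓)*(-4) = (27 + 19) - 4/3 = 46 - 4/3 = 134/3 ≈ 44.667)
t(z) = √6/3 (t(z) = √(134/3 - 44) = √(⅔) = √6/3)
A(-128) - t(176) = 174*√(-128) - √6/3 = 174*(8*I*√2) - √6/3 = 1392*I*√2 - √6/3 = -√6/3 + 1392*I*√2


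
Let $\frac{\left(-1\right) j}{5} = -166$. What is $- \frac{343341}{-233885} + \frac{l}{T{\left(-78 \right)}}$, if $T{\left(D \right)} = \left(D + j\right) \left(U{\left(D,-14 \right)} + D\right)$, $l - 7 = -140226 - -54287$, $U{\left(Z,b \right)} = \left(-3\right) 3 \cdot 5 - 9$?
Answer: $\frac{410451567}{175881520} \approx 2.3337$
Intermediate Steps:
$U{\left(Z,b \right)} = -54$ ($U{\left(Z,b \right)} = \left(-9\right) 5 - 9 = -45 - 9 = -54$)
$j = 830$ ($j = \left(-5\right) \left(-166\right) = 830$)
$l = -85932$ ($l = 7 - 85939 = -85932$)
$T{\left(D \right)} = \left(-54 + D\right) \left(830 + D\right)$ ($T{\left(D \right)} = \left(D + 830\right) \left(-54 + D\right) = \left(830 + D\right) \left(-54 + D\right) = \left(-54 + D\right) \left(830 + D\right)$)
$- \frac{343341}{-233885} + \frac{l}{T{\left(-78 \right)}} = - \frac{343341}{-233885} - \frac{85932}{-44820 + \left(-78\right)^{2} + 776 \left(-78\right)} = \left(-343341\right) \left(- \frac{1}{233885}\right) - \frac{85932}{-44820 + 6084 - 60528} = \frac{343341}{233885} - \frac{85932}{-99264} = \frac{343341}{233885} - - \frac{651}{752} = \frac{343341}{233885} + \frac{651}{752} = \frac{410451567}{175881520}$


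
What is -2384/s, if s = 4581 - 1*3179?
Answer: -1192/701 ≈ -1.7004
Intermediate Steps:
s = 1402 (s = 4581 - 3179 = 1402)
-2384/s = -2384/1402 = -2384*1/1402 = -1192/701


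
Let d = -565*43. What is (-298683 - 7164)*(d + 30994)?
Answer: -2048869053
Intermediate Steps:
d = -24295
(-298683 - 7164)*(d + 30994) = (-298683 - 7164)*(-24295 + 30994) = -305847*6699 = -2048869053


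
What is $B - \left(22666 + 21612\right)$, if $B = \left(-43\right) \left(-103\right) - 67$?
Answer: $-39916$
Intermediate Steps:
$B = 4362$ ($B = 4429 - 67 = 4362$)
$B - \left(22666 + 21612\right) = 4362 - \left(22666 + 21612\right) = 4362 - 44278 = -39916$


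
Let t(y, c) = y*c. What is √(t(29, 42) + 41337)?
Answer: √42555 ≈ 206.29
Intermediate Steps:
t(y, c) = c*y
√(t(29, 42) + 41337) = √(42*29 + 41337) = √(1218 + 41337) = √42555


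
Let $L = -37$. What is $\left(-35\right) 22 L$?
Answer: $28490$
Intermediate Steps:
$\left(-35\right) 22 L = \left(-35\right) 22 \left(-37\right) = \left(-770\right) \left(-37\right) = 28490$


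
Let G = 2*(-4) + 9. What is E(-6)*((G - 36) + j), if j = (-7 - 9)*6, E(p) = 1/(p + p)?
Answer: 131/12 ≈ 10.917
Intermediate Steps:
E(p) = 1/(2*p)
j = -96 (j = -16*6 = -96)
G = 1 (G = -8 + 9 = 1)
E(-6)*((G - 36) + j) = ((1/2)/(-6))*((1 - 36) - 96) = ((1/2)*(-1/6))*(-35 - 96) = -1/12*(-131) = 131/12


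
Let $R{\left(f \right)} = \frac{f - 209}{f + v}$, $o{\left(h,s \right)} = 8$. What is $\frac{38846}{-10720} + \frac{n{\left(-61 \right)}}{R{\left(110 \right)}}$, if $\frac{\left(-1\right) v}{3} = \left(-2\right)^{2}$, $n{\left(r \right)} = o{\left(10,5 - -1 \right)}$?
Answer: $- \frac{6125117}{530640} \approx -11.543$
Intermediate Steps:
$n{\left(r \right)} = 8$
$v = -12$ ($v = - 3 \left(-2\right)^{2} = \left(-3\right) 4 = -12$)
$R{\left(f \right)} = \frac{-209 + f}{-12 + f}$ ($R{\left(f \right)} = \frac{f - 209}{f - 12} = \frac{-209 + f}{-12 + f}$)
$\frac{38846}{-10720} + \frac{n{\left(-61 \right)}}{R{\left(110 \right)}} = \frac{38846}{-10720} + \frac{8}{\frac{1}{-12 + 110} \left(-209 + 110\right)} = 38846 \left(- \frac{1}{10720}\right) + \frac{8}{\frac{1}{98} \left(-99\right)} = - \frac{19423}{5360} + \frac{8}{\frac{1}{98} \left(-99\right)} = - \frac{19423}{5360} + \frac{8}{- \frac{99}{98}} = - \frac{19423}{5360} + 8 \left(- \frac{98}{99}\right) = - \frac{19423}{5360} - \frac{784}{99} = - \frac{6125117}{530640}$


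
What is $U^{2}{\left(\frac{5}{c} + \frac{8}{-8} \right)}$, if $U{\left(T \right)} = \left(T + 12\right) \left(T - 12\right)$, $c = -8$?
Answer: $\frac{81848209}{4096} \approx 19982.0$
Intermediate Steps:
$U{\left(T \right)} = \left(-12 + T\right) \left(12 + T\right)$ ($U{\left(T \right)} = \left(12 + T\right) \left(-12 + T\right) = \left(-12 + T\right) \left(12 + T\right)$)
$U^{2}{\left(\frac{5}{c} + \frac{8}{-8} \right)} = \left(-144 + \left(\frac{5}{-8} + \frac{8}{-8}\right)^{2}\right)^{2} = \left(-144 + \left(5 \left(- \frac{1}{8}\right) + 8 \left(- \frac{1}{8}\right)\right)^{2}\right)^{2} = \left(-144 + \left(- \frac{5}{8} - 1\right)^{2}\right)^{2} = \left(-144 + \left(- \frac{13}{8}\right)^{2}\right)^{2} = \left(-144 + \frac{169}{64}\right)^{2} = \left(- \frac{9047}{64}\right)^{2} = \frac{81848209}{4096}$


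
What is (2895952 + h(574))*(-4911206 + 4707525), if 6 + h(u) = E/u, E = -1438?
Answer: -169286567417223/287 ≈ -5.8985e+11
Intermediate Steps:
h(u) = -6 - 1438/u
(2895952 + h(574))*(-4911206 + 4707525) = (2895952 + (-6 - 1438/574))*(-4911206 + 4707525) = (2895952 + (-6 - 1438*1/574))*(-203681) = (2895952 + (-6 - 719/287))*(-203681) = (2895952 - 2441/287)*(-203681) = (831135783/287)*(-203681) = -169286567417223/287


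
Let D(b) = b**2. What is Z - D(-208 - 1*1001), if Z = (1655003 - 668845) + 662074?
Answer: 186551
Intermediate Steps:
Z = 1648232 (Z = 986158 + 662074 = 1648232)
Z - D(-208 - 1*1001) = 1648232 - (-208 - 1*1001)**2 = 1648232 - (-208 - 1001)**2 = 1648232 - 1*(-1209)**2 = 1648232 - 1*1461681 = 1648232 - 1461681 = 186551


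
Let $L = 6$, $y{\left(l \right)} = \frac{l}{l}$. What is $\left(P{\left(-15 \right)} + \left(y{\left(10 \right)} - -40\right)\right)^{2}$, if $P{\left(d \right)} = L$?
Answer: $2209$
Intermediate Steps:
$y{\left(l \right)} = 1$
$P{\left(d \right)} = 6$
$\left(P{\left(-15 \right)} + \left(y{\left(10 \right)} - -40\right)\right)^{2} = \left(6 + \left(1 - -40\right)\right)^{2} = \left(6 + \left(1 + 40\right)\right)^{2} = \left(6 + 41\right)^{2} = 47^{2} = 2209$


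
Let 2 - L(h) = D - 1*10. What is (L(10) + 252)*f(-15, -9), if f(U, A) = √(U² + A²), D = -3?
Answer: 801*√34 ≈ 4670.6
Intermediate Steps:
L(h) = 15 (L(h) = 2 - (-3 - 1*10) = 2 - (-3 - 10) = 2 - 1*(-13) = 2 + 13 = 15)
f(U, A) = √(A² + U²)
(L(10) + 252)*f(-15, -9) = (15 + 252)*√((-9)² + (-15)²) = 267*√(81 + 225) = 267*√306 = 267*(3*√34) = 801*√34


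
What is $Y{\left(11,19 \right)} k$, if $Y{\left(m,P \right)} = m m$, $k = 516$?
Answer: $62436$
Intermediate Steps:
$Y{\left(m,P \right)} = m^{2}$
$Y{\left(11,19 \right)} k = 11^{2} \cdot 516 = 121 \cdot 516 = 62436$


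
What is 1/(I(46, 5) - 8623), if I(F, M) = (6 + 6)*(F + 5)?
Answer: -1/8011 ≈ -0.00012483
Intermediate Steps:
I(F, M) = 60 + 12*F (I(F, M) = 12*(5 + F) = 60 + 12*F)
1/(I(46, 5) - 8623) = 1/((60 + 12*46) - 8623) = 1/((60 + 552) - 8623) = 1/(612 - 8623) = 1/(-8011) = -1/8011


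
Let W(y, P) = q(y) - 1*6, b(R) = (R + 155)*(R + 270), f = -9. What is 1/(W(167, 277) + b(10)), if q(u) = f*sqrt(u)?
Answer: 15398/711290703 + sqrt(167)/237096901 ≈ 2.1702e-5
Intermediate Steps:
b(R) = (155 + R)*(270 + R)
q(u) = -9*sqrt(u)
W(y, P) = -6 - 9*sqrt(y) (W(y, P) = -9*sqrt(y) - 1*6 = -9*sqrt(y) - 6 = -6 - 9*sqrt(y))
1/(W(167, 277) + b(10)) = 1/((-6 - 9*sqrt(167)) + (41850 + 10**2 + 425*10)) = 1/((-6 - 9*sqrt(167)) + (41850 + 100 + 4250)) = 1/((-6 - 9*sqrt(167)) + 46200) = 1/(46194 - 9*sqrt(167))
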